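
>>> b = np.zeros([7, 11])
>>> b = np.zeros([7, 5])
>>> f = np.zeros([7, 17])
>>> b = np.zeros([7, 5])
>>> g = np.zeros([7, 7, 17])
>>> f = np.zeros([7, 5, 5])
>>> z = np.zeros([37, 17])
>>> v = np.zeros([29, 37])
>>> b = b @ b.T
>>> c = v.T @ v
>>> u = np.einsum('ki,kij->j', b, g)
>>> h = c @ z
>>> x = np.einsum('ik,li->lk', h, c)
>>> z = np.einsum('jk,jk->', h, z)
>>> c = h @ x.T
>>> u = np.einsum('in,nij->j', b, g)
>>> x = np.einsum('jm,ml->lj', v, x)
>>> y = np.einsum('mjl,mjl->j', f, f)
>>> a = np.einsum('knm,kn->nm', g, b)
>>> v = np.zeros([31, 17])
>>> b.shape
(7, 7)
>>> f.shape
(7, 5, 5)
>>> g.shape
(7, 7, 17)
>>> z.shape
()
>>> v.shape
(31, 17)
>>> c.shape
(37, 37)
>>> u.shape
(17,)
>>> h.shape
(37, 17)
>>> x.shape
(17, 29)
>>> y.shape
(5,)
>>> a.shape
(7, 17)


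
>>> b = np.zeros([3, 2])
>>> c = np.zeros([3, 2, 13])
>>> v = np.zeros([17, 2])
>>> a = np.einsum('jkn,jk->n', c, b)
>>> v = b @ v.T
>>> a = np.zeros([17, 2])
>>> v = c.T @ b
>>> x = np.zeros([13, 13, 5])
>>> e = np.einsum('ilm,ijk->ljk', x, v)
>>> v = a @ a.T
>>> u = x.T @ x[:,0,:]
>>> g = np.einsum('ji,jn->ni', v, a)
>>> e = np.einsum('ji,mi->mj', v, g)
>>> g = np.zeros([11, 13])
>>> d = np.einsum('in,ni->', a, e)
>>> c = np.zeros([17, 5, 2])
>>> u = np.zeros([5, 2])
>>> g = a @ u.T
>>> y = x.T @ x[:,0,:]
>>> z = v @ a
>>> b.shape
(3, 2)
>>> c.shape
(17, 5, 2)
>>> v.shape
(17, 17)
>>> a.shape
(17, 2)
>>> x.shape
(13, 13, 5)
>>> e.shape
(2, 17)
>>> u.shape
(5, 2)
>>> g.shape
(17, 5)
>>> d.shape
()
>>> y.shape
(5, 13, 5)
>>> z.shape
(17, 2)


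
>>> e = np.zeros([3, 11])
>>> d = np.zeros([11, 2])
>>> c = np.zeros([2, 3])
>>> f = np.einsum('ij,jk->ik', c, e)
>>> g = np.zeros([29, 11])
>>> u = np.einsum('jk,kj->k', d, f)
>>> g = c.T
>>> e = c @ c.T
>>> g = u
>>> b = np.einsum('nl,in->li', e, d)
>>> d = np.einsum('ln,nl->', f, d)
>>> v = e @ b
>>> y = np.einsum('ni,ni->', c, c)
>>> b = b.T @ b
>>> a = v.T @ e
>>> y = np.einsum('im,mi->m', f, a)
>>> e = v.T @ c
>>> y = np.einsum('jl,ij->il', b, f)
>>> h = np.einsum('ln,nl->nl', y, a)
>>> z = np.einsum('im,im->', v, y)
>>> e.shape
(11, 3)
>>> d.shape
()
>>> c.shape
(2, 3)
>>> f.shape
(2, 11)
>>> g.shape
(2,)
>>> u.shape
(2,)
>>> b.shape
(11, 11)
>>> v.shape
(2, 11)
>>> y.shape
(2, 11)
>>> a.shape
(11, 2)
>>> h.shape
(11, 2)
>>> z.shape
()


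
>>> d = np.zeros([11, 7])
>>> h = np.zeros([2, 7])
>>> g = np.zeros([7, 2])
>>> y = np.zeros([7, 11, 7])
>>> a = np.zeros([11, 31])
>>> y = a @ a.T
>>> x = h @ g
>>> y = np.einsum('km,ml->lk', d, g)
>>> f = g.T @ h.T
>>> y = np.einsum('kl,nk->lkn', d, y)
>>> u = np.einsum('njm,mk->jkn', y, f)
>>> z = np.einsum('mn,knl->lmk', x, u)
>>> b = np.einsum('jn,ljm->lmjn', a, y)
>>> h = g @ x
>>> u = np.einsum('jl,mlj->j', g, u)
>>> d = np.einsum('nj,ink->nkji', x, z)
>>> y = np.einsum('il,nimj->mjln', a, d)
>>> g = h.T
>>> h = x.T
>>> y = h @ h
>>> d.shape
(2, 11, 2, 7)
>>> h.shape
(2, 2)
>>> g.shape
(2, 7)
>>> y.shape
(2, 2)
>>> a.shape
(11, 31)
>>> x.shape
(2, 2)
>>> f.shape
(2, 2)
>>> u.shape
(7,)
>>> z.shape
(7, 2, 11)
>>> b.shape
(7, 2, 11, 31)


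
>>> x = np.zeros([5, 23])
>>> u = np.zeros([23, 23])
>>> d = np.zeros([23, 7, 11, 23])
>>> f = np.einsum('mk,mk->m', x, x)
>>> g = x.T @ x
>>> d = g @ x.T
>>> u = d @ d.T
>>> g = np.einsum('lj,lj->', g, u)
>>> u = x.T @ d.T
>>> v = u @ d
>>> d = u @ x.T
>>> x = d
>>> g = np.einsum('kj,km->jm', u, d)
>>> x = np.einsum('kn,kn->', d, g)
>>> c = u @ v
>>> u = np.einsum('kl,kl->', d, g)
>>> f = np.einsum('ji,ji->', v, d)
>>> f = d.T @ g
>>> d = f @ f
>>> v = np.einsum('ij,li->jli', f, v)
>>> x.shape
()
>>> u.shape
()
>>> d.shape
(5, 5)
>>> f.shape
(5, 5)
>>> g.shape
(23, 5)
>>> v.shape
(5, 23, 5)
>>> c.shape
(23, 5)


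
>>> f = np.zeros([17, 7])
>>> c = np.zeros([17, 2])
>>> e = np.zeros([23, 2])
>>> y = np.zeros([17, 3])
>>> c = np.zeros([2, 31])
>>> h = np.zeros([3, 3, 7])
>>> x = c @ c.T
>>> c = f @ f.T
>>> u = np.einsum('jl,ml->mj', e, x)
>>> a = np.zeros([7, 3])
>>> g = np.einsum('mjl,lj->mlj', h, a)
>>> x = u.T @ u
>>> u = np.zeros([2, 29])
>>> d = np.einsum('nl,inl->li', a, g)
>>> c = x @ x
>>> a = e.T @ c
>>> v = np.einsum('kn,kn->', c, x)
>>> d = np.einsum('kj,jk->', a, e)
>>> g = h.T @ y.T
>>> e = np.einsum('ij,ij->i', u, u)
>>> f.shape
(17, 7)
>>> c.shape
(23, 23)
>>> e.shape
(2,)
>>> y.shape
(17, 3)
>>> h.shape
(3, 3, 7)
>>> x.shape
(23, 23)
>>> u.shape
(2, 29)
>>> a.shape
(2, 23)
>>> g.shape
(7, 3, 17)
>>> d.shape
()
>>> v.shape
()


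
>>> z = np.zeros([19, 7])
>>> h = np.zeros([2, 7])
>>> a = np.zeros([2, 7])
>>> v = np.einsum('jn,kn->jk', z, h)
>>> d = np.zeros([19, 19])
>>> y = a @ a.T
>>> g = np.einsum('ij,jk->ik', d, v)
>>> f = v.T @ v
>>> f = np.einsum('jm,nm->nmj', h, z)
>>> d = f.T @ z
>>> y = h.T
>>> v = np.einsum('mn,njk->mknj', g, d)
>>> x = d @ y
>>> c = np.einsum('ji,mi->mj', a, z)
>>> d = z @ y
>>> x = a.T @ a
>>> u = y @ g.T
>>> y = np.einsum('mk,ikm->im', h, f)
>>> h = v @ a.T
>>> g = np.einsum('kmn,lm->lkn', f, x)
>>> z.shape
(19, 7)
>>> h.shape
(19, 7, 2, 2)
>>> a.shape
(2, 7)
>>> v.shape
(19, 7, 2, 7)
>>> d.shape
(19, 2)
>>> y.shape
(19, 2)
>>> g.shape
(7, 19, 2)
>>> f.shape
(19, 7, 2)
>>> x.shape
(7, 7)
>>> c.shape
(19, 2)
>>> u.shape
(7, 19)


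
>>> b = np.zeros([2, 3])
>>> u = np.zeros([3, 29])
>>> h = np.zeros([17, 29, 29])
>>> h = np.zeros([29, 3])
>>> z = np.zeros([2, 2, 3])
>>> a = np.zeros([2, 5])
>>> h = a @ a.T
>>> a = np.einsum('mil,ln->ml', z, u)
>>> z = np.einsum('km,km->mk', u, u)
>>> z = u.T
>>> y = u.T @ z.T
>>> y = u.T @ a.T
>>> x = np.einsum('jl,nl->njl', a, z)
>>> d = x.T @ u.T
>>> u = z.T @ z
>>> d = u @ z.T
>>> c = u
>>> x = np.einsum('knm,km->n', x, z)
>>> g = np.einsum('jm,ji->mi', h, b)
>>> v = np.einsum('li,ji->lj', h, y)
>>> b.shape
(2, 3)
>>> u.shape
(3, 3)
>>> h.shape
(2, 2)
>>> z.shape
(29, 3)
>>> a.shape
(2, 3)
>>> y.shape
(29, 2)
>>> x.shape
(2,)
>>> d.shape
(3, 29)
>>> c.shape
(3, 3)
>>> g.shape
(2, 3)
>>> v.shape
(2, 29)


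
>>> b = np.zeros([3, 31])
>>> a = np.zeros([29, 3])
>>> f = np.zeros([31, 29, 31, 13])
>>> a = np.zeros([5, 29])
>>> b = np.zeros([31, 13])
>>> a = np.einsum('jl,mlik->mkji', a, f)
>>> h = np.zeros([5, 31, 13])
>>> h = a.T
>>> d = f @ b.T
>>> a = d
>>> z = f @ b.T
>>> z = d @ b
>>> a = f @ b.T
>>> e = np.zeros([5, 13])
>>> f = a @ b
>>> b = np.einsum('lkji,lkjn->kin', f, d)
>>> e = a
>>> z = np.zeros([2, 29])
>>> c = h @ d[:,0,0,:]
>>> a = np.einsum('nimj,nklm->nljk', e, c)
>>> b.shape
(29, 13, 31)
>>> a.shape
(31, 13, 31, 5)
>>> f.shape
(31, 29, 31, 13)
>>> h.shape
(31, 5, 13, 31)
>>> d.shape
(31, 29, 31, 31)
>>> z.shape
(2, 29)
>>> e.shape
(31, 29, 31, 31)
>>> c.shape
(31, 5, 13, 31)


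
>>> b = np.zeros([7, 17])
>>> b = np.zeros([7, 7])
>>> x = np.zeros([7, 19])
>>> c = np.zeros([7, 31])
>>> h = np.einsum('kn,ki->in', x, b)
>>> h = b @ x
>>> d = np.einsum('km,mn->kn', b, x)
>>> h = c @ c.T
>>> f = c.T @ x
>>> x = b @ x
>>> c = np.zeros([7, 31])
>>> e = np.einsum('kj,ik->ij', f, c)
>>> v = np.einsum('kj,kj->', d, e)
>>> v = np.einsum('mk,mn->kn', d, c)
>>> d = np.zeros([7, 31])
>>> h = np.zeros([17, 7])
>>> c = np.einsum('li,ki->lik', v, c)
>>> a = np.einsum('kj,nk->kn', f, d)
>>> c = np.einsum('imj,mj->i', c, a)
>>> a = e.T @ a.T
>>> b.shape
(7, 7)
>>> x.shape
(7, 19)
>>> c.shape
(19,)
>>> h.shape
(17, 7)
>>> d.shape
(7, 31)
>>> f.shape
(31, 19)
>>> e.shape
(7, 19)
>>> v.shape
(19, 31)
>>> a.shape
(19, 31)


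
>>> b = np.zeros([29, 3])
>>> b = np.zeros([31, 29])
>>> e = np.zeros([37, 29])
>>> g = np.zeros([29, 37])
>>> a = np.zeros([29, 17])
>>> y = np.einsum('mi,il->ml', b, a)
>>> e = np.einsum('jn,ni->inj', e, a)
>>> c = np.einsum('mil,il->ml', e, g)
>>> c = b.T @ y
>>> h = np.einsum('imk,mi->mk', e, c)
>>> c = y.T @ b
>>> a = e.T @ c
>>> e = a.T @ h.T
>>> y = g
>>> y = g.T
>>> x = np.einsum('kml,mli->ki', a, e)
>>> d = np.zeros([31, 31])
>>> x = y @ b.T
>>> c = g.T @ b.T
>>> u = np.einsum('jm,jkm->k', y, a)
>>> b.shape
(31, 29)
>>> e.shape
(29, 29, 29)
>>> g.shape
(29, 37)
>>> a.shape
(37, 29, 29)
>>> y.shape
(37, 29)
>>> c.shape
(37, 31)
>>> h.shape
(29, 37)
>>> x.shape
(37, 31)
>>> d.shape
(31, 31)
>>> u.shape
(29,)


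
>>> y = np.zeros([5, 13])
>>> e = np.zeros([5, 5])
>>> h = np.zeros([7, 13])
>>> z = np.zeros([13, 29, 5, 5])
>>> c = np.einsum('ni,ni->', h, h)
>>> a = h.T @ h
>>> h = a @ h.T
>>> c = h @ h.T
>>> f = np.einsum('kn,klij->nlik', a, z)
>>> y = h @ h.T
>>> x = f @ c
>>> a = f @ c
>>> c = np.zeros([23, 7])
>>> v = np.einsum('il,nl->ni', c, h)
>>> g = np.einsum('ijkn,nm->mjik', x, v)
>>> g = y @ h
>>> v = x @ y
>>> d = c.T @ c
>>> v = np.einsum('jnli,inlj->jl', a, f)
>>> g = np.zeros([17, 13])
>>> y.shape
(13, 13)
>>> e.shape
(5, 5)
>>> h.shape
(13, 7)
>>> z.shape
(13, 29, 5, 5)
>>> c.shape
(23, 7)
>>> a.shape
(13, 29, 5, 13)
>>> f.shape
(13, 29, 5, 13)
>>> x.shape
(13, 29, 5, 13)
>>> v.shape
(13, 5)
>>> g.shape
(17, 13)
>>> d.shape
(7, 7)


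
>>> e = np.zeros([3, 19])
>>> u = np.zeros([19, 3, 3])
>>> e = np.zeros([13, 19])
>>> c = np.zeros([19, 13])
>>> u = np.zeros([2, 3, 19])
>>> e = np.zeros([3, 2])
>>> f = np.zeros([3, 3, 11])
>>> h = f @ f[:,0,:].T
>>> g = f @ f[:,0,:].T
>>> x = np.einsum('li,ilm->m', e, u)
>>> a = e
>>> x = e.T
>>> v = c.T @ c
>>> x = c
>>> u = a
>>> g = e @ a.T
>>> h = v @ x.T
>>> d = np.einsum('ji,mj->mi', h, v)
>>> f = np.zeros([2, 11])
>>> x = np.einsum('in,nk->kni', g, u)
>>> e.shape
(3, 2)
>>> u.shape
(3, 2)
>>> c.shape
(19, 13)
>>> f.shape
(2, 11)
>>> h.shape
(13, 19)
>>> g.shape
(3, 3)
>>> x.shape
(2, 3, 3)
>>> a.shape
(3, 2)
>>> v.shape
(13, 13)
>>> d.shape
(13, 19)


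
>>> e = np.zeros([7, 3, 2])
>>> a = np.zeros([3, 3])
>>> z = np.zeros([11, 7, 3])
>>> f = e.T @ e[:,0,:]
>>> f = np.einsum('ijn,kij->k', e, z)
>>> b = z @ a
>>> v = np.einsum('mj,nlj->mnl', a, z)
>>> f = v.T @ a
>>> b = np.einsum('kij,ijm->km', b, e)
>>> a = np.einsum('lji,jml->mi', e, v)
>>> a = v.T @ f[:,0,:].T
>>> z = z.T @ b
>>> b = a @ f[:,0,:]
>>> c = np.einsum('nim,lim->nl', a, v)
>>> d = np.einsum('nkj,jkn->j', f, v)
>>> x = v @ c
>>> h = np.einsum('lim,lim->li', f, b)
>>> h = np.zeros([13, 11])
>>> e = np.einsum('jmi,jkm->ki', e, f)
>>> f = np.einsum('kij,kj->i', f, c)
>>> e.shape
(11, 2)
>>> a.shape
(7, 11, 7)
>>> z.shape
(3, 7, 2)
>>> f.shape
(11,)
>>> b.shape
(7, 11, 3)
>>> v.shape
(3, 11, 7)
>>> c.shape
(7, 3)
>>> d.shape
(3,)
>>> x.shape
(3, 11, 3)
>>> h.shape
(13, 11)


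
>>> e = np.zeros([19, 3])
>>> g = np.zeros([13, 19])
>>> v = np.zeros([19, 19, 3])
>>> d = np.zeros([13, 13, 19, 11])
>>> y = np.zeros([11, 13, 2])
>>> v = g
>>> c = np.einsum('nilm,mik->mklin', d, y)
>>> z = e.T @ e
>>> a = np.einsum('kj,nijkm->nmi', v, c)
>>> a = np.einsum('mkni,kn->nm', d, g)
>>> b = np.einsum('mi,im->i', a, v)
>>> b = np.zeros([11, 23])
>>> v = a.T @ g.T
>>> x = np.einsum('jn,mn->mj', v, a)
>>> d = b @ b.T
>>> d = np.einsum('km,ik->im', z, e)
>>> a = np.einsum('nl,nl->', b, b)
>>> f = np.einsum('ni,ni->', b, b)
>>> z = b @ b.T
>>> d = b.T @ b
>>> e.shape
(19, 3)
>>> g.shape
(13, 19)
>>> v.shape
(13, 13)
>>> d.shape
(23, 23)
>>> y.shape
(11, 13, 2)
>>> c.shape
(11, 2, 19, 13, 13)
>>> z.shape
(11, 11)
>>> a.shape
()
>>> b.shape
(11, 23)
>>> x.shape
(19, 13)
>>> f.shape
()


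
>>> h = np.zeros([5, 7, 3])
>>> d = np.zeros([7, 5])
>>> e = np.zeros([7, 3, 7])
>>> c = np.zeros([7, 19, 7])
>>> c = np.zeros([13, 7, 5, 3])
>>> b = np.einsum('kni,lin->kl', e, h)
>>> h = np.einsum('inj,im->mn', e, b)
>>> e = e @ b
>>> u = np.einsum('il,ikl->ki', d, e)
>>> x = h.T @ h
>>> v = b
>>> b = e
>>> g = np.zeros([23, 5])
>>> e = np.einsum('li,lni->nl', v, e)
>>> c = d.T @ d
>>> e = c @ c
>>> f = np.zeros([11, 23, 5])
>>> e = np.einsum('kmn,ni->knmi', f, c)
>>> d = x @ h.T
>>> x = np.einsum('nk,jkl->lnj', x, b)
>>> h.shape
(5, 3)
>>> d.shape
(3, 5)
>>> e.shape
(11, 5, 23, 5)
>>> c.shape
(5, 5)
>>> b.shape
(7, 3, 5)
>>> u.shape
(3, 7)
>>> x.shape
(5, 3, 7)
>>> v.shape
(7, 5)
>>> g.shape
(23, 5)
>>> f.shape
(11, 23, 5)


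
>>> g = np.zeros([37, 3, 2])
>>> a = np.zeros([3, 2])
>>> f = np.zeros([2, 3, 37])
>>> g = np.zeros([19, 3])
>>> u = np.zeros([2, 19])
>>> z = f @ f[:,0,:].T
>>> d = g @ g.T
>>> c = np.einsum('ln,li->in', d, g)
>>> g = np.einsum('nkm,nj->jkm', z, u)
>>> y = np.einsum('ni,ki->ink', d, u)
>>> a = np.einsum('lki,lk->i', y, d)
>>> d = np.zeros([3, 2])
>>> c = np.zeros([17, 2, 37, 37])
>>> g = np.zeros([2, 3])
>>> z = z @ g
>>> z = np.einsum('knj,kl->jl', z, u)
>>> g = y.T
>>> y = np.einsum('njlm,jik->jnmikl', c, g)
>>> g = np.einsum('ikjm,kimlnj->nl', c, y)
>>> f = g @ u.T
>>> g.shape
(19, 19)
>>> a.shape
(2,)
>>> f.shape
(19, 2)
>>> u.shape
(2, 19)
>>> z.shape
(3, 19)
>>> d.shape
(3, 2)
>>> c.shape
(17, 2, 37, 37)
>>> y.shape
(2, 17, 37, 19, 19, 37)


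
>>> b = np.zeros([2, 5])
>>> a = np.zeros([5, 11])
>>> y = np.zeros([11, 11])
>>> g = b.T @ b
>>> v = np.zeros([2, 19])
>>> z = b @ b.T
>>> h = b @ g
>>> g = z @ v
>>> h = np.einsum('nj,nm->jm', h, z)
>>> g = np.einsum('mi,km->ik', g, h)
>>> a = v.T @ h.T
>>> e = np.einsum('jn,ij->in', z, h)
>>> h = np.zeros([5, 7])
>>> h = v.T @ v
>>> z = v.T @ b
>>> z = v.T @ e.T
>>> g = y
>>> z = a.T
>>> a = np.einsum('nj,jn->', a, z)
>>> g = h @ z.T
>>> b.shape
(2, 5)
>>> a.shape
()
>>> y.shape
(11, 11)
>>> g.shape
(19, 5)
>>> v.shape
(2, 19)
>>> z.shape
(5, 19)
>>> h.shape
(19, 19)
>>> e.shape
(5, 2)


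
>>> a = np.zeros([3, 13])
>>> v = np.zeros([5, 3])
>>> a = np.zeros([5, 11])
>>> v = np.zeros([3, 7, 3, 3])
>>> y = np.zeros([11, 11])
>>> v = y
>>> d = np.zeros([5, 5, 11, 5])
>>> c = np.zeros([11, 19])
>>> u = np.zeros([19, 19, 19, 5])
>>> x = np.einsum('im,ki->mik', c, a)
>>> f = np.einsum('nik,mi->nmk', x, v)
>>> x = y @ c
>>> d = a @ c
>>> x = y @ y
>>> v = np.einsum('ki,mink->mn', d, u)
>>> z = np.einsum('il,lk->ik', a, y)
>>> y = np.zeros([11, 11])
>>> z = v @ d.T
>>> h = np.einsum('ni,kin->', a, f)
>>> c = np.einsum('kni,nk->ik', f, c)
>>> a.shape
(5, 11)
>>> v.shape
(19, 19)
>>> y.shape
(11, 11)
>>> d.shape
(5, 19)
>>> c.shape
(5, 19)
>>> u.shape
(19, 19, 19, 5)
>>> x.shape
(11, 11)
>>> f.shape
(19, 11, 5)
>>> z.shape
(19, 5)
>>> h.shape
()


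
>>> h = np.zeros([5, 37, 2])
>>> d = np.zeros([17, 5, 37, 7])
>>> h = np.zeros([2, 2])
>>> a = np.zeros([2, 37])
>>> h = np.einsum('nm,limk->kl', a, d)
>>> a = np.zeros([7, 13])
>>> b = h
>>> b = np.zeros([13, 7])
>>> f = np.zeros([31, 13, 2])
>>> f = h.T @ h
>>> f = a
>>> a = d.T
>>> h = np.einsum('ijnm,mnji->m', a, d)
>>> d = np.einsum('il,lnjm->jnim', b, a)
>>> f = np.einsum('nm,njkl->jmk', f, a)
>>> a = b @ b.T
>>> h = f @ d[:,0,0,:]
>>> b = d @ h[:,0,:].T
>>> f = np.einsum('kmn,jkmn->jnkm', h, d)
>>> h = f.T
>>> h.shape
(13, 37, 17, 5)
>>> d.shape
(5, 37, 13, 17)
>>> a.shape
(13, 13)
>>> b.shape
(5, 37, 13, 37)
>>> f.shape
(5, 17, 37, 13)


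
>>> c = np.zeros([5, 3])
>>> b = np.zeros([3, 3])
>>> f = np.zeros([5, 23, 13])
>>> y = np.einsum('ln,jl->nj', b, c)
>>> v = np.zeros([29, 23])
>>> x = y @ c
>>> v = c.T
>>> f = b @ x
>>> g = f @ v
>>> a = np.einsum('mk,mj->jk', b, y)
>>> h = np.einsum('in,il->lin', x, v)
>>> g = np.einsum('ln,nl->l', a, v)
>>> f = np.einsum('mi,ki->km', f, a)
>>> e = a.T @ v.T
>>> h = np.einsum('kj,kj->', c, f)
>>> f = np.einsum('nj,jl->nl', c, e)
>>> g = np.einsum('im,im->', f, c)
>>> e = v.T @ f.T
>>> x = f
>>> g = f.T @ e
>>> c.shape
(5, 3)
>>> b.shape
(3, 3)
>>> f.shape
(5, 3)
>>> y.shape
(3, 5)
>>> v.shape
(3, 5)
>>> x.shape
(5, 3)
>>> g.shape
(3, 5)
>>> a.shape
(5, 3)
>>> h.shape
()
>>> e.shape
(5, 5)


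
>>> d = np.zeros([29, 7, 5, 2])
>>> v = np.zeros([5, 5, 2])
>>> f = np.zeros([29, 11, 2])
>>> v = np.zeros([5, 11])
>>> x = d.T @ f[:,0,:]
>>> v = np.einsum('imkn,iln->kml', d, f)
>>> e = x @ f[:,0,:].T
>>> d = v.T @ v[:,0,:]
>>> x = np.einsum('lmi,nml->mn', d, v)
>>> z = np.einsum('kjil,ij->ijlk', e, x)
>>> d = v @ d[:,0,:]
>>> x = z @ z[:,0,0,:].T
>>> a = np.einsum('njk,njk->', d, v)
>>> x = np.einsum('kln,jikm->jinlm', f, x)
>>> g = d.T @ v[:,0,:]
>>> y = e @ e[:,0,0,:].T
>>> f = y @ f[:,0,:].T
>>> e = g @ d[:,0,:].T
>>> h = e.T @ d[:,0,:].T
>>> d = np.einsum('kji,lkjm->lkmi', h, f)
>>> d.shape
(2, 5, 29, 5)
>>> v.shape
(5, 7, 11)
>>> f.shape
(2, 5, 7, 29)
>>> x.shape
(7, 5, 2, 11, 7)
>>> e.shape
(11, 7, 5)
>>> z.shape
(7, 5, 29, 2)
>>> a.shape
()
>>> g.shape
(11, 7, 11)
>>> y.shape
(2, 5, 7, 2)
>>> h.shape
(5, 7, 5)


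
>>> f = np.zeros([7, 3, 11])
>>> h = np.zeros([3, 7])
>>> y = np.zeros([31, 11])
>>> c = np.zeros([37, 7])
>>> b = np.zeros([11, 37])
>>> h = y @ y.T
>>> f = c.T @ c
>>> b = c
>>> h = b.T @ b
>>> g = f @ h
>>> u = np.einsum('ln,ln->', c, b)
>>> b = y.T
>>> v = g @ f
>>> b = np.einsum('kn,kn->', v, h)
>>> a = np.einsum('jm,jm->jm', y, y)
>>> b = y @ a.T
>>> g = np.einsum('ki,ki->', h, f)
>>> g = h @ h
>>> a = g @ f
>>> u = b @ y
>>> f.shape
(7, 7)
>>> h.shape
(7, 7)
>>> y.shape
(31, 11)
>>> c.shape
(37, 7)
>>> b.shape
(31, 31)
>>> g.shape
(7, 7)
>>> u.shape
(31, 11)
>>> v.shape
(7, 7)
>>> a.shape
(7, 7)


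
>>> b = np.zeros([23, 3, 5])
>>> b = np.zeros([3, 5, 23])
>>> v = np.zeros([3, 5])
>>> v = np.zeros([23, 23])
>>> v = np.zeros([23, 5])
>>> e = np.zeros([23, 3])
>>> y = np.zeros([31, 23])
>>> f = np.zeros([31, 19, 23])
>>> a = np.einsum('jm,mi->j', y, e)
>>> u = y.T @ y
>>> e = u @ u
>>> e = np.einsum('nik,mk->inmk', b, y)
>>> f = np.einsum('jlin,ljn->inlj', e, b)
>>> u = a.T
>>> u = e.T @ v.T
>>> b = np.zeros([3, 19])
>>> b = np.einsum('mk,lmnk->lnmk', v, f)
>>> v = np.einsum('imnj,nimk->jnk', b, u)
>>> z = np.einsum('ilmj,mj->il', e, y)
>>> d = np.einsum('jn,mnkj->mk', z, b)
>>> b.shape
(31, 3, 23, 5)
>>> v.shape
(5, 23, 23)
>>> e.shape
(5, 3, 31, 23)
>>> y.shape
(31, 23)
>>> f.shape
(31, 23, 3, 5)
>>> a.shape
(31,)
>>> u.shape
(23, 31, 3, 23)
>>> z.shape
(5, 3)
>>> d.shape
(31, 23)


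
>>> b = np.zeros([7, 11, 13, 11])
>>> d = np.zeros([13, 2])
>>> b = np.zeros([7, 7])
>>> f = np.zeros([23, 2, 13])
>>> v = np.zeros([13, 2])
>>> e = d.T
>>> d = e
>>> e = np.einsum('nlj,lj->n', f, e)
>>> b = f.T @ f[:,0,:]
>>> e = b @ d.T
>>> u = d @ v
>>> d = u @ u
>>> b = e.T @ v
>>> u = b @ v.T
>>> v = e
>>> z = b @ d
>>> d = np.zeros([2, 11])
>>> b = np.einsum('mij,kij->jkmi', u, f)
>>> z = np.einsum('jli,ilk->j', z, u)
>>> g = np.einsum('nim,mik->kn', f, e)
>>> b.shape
(13, 23, 2, 2)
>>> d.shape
(2, 11)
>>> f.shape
(23, 2, 13)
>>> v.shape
(13, 2, 2)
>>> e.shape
(13, 2, 2)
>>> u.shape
(2, 2, 13)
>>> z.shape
(2,)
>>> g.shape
(2, 23)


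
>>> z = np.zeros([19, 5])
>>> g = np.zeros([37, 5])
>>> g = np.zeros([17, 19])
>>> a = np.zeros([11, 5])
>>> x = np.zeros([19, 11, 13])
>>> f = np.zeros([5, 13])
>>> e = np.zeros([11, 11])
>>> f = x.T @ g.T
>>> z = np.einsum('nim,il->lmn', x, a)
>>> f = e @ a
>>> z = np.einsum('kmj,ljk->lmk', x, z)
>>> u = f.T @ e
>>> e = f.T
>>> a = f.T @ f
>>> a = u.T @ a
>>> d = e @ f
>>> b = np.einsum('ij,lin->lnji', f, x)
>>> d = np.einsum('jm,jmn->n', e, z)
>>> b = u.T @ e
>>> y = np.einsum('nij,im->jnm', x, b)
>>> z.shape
(5, 11, 19)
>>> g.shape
(17, 19)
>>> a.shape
(11, 5)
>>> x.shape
(19, 11, 13)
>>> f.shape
(11, 5)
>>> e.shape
(5, 11)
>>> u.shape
(5, 11)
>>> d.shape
(19,)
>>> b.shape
(11, 11)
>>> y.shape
(13, 19, 11)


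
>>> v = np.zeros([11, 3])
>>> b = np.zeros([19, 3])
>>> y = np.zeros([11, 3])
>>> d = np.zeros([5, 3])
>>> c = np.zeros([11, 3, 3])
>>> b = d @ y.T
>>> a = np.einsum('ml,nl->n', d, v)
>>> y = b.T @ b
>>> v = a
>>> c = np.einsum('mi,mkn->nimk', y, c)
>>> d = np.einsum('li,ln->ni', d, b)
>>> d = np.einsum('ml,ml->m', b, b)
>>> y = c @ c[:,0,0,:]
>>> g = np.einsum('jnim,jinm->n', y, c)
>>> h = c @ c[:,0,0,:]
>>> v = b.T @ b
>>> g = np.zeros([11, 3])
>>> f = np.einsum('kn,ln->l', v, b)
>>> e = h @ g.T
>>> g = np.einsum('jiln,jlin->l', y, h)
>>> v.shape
(11, 11)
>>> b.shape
(5, 11)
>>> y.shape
(3, 11, 11, 3)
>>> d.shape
(5,)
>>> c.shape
(3, 11, 11, 3)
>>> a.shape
(11,)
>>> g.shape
(11,)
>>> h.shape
(3, 11, 11, 3)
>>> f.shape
(5,)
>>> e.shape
(3, 11, 11, 11)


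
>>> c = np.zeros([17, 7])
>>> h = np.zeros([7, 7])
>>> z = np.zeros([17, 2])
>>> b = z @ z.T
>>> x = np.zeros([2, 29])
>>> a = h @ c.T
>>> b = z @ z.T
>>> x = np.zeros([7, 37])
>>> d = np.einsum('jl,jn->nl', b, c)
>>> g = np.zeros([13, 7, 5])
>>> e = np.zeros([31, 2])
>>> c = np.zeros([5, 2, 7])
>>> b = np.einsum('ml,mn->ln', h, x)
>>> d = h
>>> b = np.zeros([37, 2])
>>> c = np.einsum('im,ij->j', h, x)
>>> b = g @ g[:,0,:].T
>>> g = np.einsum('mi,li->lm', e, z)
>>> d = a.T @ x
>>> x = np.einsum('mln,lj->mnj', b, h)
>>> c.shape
(37,)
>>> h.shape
(7, 7)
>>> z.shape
(17, 2)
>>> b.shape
(13, 7, 13)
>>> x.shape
(13, 13, 7)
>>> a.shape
(7, 17)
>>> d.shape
(17, 37)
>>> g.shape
(17, 31)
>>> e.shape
(31, 2)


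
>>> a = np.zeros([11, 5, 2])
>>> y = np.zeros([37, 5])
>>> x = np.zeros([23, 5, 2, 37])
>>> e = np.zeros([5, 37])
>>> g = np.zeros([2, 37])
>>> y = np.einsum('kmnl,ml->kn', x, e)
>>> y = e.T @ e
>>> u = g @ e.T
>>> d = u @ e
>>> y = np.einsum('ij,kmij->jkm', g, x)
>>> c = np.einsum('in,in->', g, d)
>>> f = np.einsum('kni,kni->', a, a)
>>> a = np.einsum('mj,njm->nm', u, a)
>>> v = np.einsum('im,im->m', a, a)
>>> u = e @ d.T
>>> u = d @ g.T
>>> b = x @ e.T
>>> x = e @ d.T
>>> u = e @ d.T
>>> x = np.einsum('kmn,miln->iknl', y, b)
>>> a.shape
(11, 2)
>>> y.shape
(37, 23, 5)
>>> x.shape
(5, 37, 5, 2)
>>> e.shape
(5, 37)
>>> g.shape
(2, 37)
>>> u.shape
(5, 2)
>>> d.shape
(2, 37)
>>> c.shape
()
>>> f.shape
()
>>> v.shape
(2,)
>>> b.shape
(23, 5, 2, 5)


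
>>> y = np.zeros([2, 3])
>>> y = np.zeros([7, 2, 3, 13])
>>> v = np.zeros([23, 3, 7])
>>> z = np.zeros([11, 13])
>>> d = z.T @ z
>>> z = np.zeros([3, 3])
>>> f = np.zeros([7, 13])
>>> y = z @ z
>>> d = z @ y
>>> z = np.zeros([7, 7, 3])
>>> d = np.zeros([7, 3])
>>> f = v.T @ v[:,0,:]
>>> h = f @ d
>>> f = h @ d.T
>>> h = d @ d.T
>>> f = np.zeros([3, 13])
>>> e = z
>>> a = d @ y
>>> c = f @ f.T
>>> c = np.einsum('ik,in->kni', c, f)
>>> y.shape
(3, 3)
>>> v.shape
(23, 3, 7)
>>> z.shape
(7, 7, 3)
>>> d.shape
(7, 3)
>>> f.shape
(3, 13)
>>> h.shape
(7, 7)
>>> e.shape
(7, 7, 3)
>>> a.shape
(7, 3)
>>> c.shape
(3, 13, 3)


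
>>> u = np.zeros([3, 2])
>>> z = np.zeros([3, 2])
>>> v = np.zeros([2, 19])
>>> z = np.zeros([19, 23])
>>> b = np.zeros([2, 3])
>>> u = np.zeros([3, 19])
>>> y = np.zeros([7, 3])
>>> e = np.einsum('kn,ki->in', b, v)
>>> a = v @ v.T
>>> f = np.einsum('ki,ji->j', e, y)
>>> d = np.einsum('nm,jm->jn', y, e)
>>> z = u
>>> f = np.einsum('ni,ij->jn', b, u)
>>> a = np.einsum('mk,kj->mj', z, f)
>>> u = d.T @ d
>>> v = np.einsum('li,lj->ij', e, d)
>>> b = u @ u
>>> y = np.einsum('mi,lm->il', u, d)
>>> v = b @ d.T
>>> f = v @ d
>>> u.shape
(7, 7)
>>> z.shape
(3, 19)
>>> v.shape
(7, 19)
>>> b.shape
(7, 7)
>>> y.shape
(7, 19)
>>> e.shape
(19, 3)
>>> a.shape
(3, 2)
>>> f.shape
(7, 7)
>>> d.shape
(19, 7)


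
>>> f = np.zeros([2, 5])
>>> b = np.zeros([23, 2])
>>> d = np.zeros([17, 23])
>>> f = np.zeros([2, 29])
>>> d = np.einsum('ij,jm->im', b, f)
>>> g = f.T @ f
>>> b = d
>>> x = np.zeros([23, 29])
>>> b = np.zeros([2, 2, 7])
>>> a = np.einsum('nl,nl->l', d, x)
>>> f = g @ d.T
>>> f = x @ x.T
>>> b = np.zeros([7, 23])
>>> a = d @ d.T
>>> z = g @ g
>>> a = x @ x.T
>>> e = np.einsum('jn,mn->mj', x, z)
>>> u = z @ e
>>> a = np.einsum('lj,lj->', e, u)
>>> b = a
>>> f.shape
(23, 23)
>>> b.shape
()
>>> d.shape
(23, 29)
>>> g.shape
(29, 29)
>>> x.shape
(23, 29)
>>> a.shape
()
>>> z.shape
(29, 29)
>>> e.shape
(29, 23)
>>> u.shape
(29, 23)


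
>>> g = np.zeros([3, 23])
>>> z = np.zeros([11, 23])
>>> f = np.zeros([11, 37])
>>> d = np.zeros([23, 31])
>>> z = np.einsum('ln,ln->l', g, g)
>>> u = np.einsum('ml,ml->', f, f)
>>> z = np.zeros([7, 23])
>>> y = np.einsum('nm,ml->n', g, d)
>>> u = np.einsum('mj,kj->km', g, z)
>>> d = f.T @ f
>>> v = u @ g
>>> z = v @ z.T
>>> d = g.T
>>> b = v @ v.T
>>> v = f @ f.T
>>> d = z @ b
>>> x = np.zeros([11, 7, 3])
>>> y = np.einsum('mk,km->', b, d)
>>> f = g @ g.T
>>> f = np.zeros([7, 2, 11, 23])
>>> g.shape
(3, 23)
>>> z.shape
(7, 7)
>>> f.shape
(7, 2, 11, 23)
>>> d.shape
(7, 7)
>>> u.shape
(7, 3)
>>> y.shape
()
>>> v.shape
(11, 11)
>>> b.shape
(7, 7)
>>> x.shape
(11, 7, 3)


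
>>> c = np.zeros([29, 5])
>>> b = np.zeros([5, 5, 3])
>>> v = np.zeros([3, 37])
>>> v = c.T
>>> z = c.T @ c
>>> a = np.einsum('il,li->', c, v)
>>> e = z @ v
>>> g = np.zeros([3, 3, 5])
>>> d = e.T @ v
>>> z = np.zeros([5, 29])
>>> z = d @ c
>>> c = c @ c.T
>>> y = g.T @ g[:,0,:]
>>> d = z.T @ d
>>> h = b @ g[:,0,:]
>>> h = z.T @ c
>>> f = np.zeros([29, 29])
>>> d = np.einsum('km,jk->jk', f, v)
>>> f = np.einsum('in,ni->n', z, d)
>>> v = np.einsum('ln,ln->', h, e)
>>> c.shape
(29, 29)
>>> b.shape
(5, 5, 3)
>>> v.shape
()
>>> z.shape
(29, 5)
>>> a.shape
()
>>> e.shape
(5, 29)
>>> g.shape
(3, 3, 5)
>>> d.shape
(5, 29)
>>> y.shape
(5, 3, 5)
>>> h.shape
(5, 29)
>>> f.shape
(5,)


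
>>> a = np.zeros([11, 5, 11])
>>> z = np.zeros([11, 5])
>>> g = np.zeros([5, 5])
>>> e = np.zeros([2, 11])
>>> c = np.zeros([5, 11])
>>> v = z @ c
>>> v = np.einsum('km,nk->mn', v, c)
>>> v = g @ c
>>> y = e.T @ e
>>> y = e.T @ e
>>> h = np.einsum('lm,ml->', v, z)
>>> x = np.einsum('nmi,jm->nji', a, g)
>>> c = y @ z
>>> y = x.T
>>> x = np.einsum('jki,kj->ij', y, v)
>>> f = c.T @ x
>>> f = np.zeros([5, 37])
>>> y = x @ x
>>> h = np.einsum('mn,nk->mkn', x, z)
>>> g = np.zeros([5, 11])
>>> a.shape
(11, 5, 11)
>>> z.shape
(11, 5)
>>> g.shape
(5, 11)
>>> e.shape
(2, 11)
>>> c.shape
(11, 5)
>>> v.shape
(5, 11)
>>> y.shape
(11, 11)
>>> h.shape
(11, 5, 11)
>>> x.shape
(11, 11)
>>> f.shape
(5, 37)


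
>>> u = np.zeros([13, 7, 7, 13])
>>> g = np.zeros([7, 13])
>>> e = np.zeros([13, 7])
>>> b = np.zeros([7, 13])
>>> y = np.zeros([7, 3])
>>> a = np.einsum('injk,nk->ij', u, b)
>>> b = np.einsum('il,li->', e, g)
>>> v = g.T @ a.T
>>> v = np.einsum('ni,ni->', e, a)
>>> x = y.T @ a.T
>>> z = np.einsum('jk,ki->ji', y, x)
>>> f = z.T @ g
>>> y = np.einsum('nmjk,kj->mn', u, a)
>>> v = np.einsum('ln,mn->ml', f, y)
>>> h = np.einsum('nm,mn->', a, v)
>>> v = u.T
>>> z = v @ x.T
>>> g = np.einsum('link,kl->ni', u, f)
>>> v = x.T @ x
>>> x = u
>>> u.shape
(13, 7, 7, 13)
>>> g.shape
(7, 7)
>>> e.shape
(13, 7)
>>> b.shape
()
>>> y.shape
(7, 13)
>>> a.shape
(13, 7)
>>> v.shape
(13, 13)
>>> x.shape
(13, 7, 7, 13)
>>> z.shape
(13, 7, 7, 3)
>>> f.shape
(13, 13)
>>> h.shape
()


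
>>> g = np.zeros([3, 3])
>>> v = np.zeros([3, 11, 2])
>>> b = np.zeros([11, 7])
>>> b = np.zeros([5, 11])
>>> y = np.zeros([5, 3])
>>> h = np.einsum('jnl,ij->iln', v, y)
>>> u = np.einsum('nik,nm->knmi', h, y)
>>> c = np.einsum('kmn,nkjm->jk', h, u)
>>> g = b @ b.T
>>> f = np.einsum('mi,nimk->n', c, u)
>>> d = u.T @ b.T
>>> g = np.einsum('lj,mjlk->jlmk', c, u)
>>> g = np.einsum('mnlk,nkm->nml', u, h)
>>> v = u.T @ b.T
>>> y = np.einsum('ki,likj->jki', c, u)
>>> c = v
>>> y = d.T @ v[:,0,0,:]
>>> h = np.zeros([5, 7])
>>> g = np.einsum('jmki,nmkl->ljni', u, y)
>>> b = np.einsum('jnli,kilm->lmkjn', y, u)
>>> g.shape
(5, 11, 5, 2)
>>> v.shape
(2, 3, 5, 5)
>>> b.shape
(3, 2, 11, 5, 5)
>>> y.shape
(5, 5, 3, 5)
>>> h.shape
(5, 7)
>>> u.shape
(11, 5, 3, 2)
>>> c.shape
(2, 3, 5, 5)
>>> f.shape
(11,)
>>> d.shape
(2, 3, 5, 5)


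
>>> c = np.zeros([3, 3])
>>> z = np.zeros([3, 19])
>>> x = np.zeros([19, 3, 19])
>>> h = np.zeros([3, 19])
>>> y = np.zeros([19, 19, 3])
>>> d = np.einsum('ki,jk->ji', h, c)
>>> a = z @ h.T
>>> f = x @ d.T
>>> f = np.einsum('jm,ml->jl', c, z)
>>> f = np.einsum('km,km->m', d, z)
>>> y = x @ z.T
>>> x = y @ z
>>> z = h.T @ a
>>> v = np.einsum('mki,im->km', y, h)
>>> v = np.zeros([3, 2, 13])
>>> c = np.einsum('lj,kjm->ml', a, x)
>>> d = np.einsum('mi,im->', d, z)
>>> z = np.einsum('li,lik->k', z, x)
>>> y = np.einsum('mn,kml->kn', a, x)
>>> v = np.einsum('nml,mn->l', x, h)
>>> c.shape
(19, 3)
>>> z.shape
(19,)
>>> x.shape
(19, 3, 19)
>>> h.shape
(3, 19)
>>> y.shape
(19, 3)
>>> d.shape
()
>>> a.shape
(3, 3)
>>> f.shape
(19,)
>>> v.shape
(19,)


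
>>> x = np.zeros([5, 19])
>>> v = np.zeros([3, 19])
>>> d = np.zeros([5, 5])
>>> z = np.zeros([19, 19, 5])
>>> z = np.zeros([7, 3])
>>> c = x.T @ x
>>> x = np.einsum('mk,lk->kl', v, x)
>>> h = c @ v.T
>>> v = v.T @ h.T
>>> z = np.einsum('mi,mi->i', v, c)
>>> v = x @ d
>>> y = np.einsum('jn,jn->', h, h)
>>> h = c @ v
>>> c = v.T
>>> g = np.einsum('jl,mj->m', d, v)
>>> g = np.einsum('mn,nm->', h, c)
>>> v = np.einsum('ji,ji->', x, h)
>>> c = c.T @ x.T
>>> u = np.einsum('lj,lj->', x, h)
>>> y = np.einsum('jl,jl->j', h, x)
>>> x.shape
(19, 5)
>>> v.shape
()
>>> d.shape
(5, 5)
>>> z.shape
(19,)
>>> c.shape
(19, 19)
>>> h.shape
(19, 5)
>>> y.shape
(19,)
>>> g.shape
()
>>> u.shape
()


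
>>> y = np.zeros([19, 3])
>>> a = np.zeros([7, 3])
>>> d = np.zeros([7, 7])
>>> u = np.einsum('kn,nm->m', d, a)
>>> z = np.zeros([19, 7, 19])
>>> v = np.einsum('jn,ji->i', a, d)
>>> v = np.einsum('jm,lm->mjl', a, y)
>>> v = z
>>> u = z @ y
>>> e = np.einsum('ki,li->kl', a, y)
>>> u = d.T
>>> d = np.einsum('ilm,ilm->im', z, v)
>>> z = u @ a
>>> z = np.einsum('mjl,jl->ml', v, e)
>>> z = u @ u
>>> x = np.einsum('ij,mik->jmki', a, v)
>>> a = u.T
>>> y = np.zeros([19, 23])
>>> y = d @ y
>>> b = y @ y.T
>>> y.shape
(19, 23)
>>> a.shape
(7, 7)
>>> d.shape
(19, 19)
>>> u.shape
(7, 7)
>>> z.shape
(7, 7)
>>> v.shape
(19, 7, 19)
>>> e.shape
(7, 19)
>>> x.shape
(3, 19, 19, 7)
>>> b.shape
(19, 19)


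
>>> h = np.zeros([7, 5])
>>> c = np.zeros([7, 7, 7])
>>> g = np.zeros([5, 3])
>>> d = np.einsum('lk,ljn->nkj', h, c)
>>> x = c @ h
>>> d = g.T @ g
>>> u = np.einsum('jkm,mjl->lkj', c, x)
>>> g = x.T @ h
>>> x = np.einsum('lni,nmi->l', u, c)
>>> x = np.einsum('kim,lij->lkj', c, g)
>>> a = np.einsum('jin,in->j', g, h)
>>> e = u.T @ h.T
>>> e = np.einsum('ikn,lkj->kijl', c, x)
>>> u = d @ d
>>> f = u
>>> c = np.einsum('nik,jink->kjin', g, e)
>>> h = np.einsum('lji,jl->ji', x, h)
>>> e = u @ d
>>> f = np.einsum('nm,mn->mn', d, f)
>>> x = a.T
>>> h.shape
(7, 5)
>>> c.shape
(5, 7, 7, 5)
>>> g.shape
(5, 7, 5)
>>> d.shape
(3, 3)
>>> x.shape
(5,)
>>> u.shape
(3, 3)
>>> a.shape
(5,)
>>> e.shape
(3, 3)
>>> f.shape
(3, 3)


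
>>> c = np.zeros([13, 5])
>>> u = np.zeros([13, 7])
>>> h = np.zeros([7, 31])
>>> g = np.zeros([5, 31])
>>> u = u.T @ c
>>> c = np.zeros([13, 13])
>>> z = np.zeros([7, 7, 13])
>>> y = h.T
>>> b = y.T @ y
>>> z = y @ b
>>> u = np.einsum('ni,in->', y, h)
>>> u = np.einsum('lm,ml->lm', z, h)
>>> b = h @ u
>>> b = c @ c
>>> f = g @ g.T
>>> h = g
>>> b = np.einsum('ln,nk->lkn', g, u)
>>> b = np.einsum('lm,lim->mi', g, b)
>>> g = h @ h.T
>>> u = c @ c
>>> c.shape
(13, 13)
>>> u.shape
(13, 13)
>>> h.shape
(5, 31)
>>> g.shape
(5, 5)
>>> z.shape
(31, 7)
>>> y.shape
(31, 7)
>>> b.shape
(31, 7)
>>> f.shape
(5, 5)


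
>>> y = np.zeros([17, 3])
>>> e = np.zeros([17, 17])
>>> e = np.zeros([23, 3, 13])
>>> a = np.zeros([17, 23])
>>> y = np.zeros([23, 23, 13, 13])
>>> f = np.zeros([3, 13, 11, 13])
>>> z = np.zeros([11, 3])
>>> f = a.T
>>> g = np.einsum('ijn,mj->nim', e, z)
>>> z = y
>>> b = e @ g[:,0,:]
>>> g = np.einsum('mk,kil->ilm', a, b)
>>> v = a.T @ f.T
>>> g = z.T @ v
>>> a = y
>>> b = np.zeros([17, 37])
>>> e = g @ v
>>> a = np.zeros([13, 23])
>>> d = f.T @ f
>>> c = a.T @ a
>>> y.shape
(23, 23, 13, 13)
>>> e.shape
(13, 13, 23, 23)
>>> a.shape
(13, 23)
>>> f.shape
(23, 17)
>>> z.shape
(23, 23, 13, 13)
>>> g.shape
(13, 13, 23, 23)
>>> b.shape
(17, 37)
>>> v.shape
(23, 23)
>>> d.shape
(17, 17)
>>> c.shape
(23, 23)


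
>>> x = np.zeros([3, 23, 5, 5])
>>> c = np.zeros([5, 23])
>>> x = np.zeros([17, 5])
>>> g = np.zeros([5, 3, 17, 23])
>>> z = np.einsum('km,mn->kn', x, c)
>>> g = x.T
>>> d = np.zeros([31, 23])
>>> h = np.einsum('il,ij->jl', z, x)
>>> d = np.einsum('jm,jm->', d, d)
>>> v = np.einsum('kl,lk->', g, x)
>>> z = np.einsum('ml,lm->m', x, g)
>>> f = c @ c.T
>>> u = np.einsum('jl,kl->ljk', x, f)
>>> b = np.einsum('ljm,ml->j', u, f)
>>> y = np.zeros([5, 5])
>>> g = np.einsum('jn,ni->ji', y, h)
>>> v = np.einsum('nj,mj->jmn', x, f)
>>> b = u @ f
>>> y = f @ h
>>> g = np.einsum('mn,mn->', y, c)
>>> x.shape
(17, 5)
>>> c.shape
(5, 23)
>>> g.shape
()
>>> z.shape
(17,)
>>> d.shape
()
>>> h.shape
(5, 23)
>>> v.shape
(5, 5, 17)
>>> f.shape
(5, 5)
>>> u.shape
(5, 17, 5)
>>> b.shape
(5, 17, 5)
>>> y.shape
(5, 23)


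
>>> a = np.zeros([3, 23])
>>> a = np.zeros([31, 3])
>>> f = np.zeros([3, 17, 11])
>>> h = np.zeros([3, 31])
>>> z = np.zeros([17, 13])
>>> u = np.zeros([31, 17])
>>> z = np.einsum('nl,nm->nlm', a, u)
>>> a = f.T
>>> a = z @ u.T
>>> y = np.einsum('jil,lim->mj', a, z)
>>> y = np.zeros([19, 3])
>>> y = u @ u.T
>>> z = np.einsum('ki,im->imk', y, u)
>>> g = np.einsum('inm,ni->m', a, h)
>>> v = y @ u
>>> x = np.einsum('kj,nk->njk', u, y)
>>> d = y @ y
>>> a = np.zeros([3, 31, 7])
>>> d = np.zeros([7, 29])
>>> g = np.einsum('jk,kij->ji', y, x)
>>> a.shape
(3, 31, 7)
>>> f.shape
(3, 17, 11)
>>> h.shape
(3, 31)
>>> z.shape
(31, 17, 31)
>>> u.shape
(31, 17)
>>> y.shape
(31, 31)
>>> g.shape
(31, 17)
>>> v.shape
(31, 17)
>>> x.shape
(31, 17, 31)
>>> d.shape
(7, 29)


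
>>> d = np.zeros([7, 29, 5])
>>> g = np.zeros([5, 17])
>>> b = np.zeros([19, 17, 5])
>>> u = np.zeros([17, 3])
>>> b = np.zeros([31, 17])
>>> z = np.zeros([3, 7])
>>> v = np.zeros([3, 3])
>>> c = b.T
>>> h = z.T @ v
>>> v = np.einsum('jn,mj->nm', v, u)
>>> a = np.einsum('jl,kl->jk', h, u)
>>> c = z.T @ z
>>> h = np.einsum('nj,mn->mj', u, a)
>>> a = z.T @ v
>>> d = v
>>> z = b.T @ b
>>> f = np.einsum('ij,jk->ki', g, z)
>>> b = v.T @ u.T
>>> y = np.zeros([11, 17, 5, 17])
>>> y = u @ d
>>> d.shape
(3, 17)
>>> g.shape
(5, 17)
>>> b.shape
(17, 17)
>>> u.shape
(17, 3)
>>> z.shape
(17, 17)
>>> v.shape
(3, 17)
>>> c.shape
(7, 7)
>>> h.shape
(7, 3)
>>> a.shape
(7, 17)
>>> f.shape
(17, 5)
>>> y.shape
(17, 17)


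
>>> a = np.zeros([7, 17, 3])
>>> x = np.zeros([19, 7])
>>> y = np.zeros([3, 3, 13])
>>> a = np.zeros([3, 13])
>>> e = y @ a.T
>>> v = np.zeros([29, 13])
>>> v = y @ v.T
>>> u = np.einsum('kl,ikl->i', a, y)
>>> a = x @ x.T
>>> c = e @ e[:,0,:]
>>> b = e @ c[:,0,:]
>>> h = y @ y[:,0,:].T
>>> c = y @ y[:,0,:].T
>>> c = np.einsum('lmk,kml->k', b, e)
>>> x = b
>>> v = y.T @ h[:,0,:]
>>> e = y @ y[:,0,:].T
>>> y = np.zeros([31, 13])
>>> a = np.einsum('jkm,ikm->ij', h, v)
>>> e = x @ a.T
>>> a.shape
(13, 3)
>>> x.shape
(3, 3, 3)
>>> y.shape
(31, 13)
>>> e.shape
(3, 3, 13)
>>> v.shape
(13, 3, 3)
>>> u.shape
(3,)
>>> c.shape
(3,)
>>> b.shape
(3, 3, 3)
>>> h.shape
(3, 3, 3)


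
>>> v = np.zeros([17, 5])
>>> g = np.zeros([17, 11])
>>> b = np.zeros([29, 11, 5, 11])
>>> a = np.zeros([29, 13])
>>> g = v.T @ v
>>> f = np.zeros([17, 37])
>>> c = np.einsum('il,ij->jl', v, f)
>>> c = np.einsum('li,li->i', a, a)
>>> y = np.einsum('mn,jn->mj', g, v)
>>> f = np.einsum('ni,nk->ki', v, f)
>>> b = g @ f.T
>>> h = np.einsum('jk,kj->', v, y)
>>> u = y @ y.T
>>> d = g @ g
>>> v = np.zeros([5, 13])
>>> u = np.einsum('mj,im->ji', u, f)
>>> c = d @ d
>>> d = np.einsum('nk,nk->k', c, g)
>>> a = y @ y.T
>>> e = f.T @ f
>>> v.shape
(5, 13)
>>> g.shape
(5, 5)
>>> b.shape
(5, 37)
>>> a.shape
(5, 5)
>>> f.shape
(37, 5)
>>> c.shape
(5, 5)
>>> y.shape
(5, 17)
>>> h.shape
()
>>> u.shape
(5, 37)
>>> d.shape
(5,)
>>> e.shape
(5, 5)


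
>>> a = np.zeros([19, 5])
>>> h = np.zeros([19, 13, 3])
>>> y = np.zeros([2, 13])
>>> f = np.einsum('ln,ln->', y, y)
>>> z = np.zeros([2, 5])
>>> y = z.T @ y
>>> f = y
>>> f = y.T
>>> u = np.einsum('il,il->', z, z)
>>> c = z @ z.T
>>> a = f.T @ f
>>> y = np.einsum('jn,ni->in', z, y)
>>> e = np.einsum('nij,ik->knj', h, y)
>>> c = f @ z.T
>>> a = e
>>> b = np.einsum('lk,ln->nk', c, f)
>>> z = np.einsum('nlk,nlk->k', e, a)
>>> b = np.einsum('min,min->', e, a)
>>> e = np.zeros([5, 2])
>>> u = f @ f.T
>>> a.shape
(5, 19, 3)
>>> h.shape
(19, 13, 3)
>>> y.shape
(13, 5)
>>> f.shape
(13, 5)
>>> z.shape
(3,)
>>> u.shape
(13, 13)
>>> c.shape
(13, 2)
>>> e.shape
(5, 2)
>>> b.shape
()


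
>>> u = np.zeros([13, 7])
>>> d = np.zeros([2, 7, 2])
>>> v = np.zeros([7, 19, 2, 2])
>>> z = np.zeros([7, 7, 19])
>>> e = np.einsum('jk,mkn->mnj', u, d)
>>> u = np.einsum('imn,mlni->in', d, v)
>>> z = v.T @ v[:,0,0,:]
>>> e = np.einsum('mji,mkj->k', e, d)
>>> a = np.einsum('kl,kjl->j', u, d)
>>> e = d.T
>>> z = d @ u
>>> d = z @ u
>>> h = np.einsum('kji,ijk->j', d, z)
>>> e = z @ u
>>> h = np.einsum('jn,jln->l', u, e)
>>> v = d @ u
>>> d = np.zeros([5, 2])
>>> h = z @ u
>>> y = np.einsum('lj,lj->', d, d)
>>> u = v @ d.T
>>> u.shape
(2, 7, 5)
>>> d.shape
(5, 2)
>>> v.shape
(2, 7, 2)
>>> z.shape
(2, 7, 2)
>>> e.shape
(2, 7, 2)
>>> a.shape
(7,)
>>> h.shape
(2, 7, 2)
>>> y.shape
()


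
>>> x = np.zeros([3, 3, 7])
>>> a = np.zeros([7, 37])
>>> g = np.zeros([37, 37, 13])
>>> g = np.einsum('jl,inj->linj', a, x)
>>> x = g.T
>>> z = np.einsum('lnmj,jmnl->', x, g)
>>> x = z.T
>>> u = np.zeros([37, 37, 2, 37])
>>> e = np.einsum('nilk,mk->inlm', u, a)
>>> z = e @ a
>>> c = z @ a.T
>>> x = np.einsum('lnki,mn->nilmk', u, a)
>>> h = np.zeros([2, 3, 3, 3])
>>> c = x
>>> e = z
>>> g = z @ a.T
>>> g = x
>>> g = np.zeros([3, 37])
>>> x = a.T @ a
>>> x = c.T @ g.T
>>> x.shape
(2, 7, 37, 37, 3)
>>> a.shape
(7, 37)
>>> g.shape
(3, 37)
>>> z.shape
(37, 37, 2, 37)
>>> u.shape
(37, 37, 2, 37)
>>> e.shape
(37, 37, 2, 37)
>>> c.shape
(37, 37, 37, 7, 2)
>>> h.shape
(2, 3, 3, 3)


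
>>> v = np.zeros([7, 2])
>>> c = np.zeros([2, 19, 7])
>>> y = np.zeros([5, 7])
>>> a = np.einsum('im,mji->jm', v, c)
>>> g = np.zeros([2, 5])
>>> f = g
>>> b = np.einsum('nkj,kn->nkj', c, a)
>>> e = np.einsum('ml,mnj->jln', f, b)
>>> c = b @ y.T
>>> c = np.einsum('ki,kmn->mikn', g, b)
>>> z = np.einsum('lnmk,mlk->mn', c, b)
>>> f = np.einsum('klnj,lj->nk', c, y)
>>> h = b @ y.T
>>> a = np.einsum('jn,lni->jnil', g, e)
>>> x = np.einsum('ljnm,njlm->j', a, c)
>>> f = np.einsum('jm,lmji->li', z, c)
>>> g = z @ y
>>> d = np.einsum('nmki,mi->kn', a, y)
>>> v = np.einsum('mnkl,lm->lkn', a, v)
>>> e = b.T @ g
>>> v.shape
(7, 19, 5)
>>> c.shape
(19, 5, 2, 7)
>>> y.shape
(5, 7)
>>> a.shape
(2, 5, 19, 7)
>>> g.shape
(2, 7)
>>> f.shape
(19, 7)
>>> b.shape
(2, 19, 7)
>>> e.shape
(7, 19, 7)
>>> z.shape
(2, 5)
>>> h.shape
(2, 19, 5)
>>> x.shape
(5,)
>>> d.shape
(19, 2)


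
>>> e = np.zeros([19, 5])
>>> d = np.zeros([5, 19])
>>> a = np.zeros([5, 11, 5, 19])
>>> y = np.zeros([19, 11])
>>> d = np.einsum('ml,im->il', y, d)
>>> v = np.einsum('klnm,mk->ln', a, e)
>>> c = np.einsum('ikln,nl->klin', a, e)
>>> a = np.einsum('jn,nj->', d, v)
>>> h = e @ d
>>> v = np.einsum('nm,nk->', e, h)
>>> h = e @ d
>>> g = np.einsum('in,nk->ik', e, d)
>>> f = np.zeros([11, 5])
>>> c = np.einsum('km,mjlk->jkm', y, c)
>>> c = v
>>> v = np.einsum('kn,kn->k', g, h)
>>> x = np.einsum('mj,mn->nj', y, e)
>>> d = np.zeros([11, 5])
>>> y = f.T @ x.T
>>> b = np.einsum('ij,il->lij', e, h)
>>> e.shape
(19, 5)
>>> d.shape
(11, 5)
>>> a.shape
()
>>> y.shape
(5, 5)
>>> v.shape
(19,)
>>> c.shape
()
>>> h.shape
(19, 11)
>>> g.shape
(19, 11)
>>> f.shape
(11, 5)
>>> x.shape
(5, 11)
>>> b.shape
(11, 19, 5)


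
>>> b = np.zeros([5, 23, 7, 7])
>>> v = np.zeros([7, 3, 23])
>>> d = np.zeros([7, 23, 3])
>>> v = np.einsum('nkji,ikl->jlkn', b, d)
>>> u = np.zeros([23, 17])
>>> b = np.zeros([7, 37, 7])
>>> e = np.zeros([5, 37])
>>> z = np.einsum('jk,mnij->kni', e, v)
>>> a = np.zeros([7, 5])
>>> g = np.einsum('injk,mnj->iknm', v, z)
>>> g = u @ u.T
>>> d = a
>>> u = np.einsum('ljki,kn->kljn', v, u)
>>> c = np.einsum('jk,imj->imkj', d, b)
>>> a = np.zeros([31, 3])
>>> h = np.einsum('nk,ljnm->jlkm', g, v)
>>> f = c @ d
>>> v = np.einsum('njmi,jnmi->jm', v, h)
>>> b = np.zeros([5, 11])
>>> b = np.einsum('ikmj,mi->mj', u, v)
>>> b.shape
(3, 17)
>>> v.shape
(3, 23)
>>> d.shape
(7, 5)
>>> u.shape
(23, 7, 3, 17)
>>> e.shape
(5, 37)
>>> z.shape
(37, 3, 23)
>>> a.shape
(31, 3)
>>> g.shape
(23, 23)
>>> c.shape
(7, 37, 5, 7)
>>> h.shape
(3, 7, 23, 5)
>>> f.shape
(7, 37, 5, 5)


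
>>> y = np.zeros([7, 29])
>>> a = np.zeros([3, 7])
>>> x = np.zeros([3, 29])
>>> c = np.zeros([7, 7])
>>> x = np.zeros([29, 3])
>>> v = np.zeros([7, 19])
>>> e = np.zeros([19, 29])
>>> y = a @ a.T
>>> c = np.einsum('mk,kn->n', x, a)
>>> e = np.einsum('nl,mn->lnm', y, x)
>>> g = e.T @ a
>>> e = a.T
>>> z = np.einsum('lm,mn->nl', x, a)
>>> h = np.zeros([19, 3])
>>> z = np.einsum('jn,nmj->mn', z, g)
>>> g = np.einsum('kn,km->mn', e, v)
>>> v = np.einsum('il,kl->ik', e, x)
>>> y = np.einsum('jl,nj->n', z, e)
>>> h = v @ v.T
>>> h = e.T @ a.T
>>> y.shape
(7,)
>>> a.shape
(3, 7)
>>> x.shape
(29, 3)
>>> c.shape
(7,)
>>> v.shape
(7, 29)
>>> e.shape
(7, 3)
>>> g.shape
(19, 3)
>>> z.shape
(3, 29)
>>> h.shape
(3, 3)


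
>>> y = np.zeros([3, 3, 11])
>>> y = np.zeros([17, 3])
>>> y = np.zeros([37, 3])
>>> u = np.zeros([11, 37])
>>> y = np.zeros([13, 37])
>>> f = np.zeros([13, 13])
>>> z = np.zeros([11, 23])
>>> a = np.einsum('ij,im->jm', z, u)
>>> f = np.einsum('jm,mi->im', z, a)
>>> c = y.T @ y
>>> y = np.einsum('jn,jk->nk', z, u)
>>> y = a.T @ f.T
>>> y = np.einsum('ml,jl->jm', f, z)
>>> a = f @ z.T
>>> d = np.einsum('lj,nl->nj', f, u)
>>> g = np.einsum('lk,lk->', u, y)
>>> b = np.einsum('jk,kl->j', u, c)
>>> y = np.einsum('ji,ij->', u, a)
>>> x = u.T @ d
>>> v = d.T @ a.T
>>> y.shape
()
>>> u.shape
(11, 37)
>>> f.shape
(37, 23)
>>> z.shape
(11, 23)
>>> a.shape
(37, 11)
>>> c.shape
(37, 37)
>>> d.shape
(11, 23)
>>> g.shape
()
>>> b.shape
(11,)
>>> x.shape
(37, 23)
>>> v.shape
(23, 37)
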